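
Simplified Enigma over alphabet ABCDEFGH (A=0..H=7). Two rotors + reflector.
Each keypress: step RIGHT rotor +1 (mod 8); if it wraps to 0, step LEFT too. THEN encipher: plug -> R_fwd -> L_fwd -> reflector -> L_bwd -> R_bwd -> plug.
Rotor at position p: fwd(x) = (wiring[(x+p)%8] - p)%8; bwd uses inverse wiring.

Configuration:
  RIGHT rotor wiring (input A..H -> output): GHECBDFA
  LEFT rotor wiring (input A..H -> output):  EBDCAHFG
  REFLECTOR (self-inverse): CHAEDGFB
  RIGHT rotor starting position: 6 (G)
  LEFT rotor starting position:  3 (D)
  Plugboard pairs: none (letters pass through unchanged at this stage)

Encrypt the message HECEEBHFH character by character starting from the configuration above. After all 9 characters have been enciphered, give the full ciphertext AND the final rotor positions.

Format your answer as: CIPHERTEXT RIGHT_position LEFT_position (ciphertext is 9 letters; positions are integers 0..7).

Char 1 ('H'): step: R->7, L=3; H->plug->H->R->G->L->G->refl->F->L'->B->R'->A->plug->A
Char 2 ('E'): step: R->0, L->4 (L advanced); E->plug->E->R->B->L->D->refl->E->L'->A->R'->H->plug->H
Char 3 ('C'): step: R->1, L=4; C->plug->C->R->B->L->D->refl->E->L'->A->R'->D->plug->D
Char 4 ('E'): step: R->2, L=4; E->plug->E->R->D->L->C->refl->A->L'->E->R'->G->plug->G
Char 5 ('E'): step: R->3, L=4; E->plug->E->R->F->L->F->refl->G->L'->H->R'->A->plug->A
Char 6 ('B'): step: R->4, L=4; B->plug->B->R->H->L->G->refl->F->L'->F->R'->A->plug->A
Char 7 ('H'): step: R->5, L=4; H->plug->H->R->E->L->A->refl->C->L'->D->R'->C->plug->C
Char 8 ('F'): step: R->6, L=4; F->plug->F->R->E->L->A->refl->C->L'->D->R'->G->plug->G
Char 9 ('H'): step: R->7, L=4; H->plug->H->R->G->L->H->refl->B->L'->C->R'->F->plug->F
Final: ciphertext=AHDGAACGF, RIGHT=7, LEFT=4

Answer: AHDGAACGF 7 4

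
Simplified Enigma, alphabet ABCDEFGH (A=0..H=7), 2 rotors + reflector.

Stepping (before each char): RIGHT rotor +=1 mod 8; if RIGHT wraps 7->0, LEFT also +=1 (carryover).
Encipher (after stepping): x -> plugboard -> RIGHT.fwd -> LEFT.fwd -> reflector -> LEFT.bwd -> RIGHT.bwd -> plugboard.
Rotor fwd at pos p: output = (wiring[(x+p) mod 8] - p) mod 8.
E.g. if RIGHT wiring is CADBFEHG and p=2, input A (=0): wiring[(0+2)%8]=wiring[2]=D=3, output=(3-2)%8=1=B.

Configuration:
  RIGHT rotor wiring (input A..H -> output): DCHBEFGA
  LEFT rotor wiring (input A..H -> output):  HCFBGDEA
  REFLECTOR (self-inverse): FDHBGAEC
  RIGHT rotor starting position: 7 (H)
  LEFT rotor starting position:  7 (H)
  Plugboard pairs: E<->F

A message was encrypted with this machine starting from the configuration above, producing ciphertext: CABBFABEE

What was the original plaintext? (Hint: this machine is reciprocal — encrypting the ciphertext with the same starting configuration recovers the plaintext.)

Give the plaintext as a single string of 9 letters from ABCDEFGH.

Char 1 ('C'): step: R->0, L->0 (L advanced); C->plug->C->R->H->L->A->refl->F->L'->C->R'->B->plug->B
Char 2 ('A'): step: R->1, L=0; A->plug->A->R->B->L->C->refl->H->L'->A->R'->C->plug->C
Char 3 ('B'): step: R->2, L=0; B->plug->B->R->H->L->A->refl->F->L'->C->R'->C->plug->C
Char 4 ('B'): step: R->3, L=0; B->plug->B->R->B->L->C->refl->H->L'->A->R'->F->plug->E
Char 5 ('F'): step: R->4, L=0; F->plug->E->R->H->L->A->refl->F->L'->C->R'->C->plug->C
Char 6 ('A'): step: R->5, L=0; A->plug->A->R->A->L->H->refl->C->L'->B->R'->B->plug->B
Char 7 ('B'): step: R->6, L=0; B->plug->B->R->C->L->F->refl->A->L'->H->R'->H->plug->H
Char 8 ('E'): step: R->7, L=0; E->plug->F->R->F->L->D->refl->B->L'->D->R'->C->plug->C
Char 9 ('E'): step: R->0, L->1 (L advanced); E->plug->F->R->F->L->D->refl->B->L'->A->R'->H->plug->H

Answer: BCCECBHCH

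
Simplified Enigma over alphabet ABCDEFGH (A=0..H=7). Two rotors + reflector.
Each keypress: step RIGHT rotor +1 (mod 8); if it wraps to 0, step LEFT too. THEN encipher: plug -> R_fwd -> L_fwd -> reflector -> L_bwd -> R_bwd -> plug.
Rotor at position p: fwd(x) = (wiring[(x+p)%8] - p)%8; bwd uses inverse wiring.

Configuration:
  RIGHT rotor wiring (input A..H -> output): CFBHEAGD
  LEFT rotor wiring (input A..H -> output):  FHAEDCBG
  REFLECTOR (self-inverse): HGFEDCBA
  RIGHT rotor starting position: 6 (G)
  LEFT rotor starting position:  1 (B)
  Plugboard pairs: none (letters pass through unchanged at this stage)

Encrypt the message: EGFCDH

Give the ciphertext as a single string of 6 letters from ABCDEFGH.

Char 1 ('E'): step: R->7, L=1; E->plug->E->R->A->L->G->refl->B->L'->E->R'->A->plug->A
Char 2 ('G'): step: R->0, L->2 (L advanced); G->plug->G->R->G->L->D->refl->E->L'->F->R'->B->plug->B
Char 3 ('F'): step: R->1, L=2; F->plug->F->R->F->L->E->refl->D->L'->G->R'->C->plug->C
Char 4 ('C'): step: R->2, L=2; C->plug->C->R->C->L->B->refl->G->L'->A->R'->G->plug->G
Char 5 ('D'): step: R->3, L=2; D->plug->D->R->D->L->A->refl->H->L'->E->R'->A->plug->A
Char 6 ('H'): step: R->4, L=2; H->plug->H->R->D->L->A->refl->H->L'->E->R'->B->plug->B

Answer: ABCGAB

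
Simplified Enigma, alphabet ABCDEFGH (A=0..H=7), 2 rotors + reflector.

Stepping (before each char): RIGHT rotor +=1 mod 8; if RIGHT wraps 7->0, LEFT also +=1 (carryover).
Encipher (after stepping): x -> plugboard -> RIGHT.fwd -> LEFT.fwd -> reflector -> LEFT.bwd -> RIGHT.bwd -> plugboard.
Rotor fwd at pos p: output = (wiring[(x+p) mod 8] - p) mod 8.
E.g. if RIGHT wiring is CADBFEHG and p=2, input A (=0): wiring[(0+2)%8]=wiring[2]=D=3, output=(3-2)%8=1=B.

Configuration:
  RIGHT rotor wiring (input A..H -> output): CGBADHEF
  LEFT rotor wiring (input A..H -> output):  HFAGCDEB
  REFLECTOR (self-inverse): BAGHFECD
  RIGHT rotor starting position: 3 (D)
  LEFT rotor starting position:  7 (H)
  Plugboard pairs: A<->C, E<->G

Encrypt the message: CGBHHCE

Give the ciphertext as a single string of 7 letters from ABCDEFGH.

Char 1 ('C'): step: R->4, L=7; C->plug->A->R->H->L->F->refl->E->L'->G->R'->E->plug->G
Char 2 ('G'): step: R->5, L=7; G->plug->E->R->B->L->A->refl->B->L'->D->R'->G->plug->E
Char 3 ('B'): step: R->6, L=7; B->plug->B->R->H->L->F->refl->E->L'->G->R'->A->plug->C
Char 4 ('H'): step: R->7, L=7; H->plug->H->R->F->L->D->refl->H->L'->E->R'->F->plug->F
Char 5 ('H'): step: R->0, L->0 (L advanced); H->plug->H->R->F->L->D->refl->H->L'->A->R'->D->plug->D
Char 6 ('C'): step: R->1, L=0; C->plug->A->R->F->L->D->refl->H->L'->A->R'->B->plug->B
Char 7 ('E'): step: R->2, L=0; E->plug->G->R->A->L->H->refl->D->L'->F->R'->D->plug->D

Answer: GECFDBD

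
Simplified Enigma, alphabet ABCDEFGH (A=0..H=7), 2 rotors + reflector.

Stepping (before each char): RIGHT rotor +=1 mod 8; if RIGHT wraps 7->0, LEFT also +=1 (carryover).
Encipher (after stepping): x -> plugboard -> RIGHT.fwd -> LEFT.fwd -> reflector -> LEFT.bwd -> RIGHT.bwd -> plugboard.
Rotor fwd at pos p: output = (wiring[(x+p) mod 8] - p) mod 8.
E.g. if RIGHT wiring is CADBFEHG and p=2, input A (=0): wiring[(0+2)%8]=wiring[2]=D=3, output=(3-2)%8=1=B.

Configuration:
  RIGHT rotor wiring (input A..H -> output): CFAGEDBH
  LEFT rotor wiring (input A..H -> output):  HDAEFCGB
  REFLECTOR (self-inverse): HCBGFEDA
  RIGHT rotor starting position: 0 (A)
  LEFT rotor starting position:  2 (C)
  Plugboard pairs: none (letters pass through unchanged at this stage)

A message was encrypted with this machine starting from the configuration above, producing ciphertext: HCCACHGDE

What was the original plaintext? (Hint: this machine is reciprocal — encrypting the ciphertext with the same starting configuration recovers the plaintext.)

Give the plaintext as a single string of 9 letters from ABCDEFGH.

Char 1 ('H'): step: R->1, L=2; H->plug->H->R->B->L->C->refl->B->L'->H->R'->B->plug->B
Char 2 ('C'): step: R->2, L=2; C->plug->C->R->C->L->D->refl->G->L'->A->R'->G->plug->G
Char 3 ('C'): step: R->3, L=2; C->plug->C->R->A->L->G->refl->D->L'->C->R'->G->plug->G
Char 4 ('A'): step: R->4, L=2; A->plug->A->R->A->L->G->refl->D->L'->C->R'->H->plug->H
Char 5 ('C'): step: R->5, L=2; C->plug->C->R->C->L->D->refl->G->L'->A->R'->E->plug->E
Char 6 ('H'): step: R->6, L=2; H->plug->H->R->F->L->H->refl->A->L'->D->R'->A->plug->A
Char 7 ('G'): step: R->7, L=2; G->plug->G->R->E->L->E->refl->F->L'->G->R'->C->plug->C
Char 8 ('D'): step: R->0, L->3 (L advanced); D->plug->D->R->G->L->A->refl->H->L'->C->R'->A->plug->A
Char 9 ('E'): step: R->1, L=3; E->plug->E->R->C->L->H->refl->A->L'->G->R'->G->plug->G

Answer: BGGHEACAG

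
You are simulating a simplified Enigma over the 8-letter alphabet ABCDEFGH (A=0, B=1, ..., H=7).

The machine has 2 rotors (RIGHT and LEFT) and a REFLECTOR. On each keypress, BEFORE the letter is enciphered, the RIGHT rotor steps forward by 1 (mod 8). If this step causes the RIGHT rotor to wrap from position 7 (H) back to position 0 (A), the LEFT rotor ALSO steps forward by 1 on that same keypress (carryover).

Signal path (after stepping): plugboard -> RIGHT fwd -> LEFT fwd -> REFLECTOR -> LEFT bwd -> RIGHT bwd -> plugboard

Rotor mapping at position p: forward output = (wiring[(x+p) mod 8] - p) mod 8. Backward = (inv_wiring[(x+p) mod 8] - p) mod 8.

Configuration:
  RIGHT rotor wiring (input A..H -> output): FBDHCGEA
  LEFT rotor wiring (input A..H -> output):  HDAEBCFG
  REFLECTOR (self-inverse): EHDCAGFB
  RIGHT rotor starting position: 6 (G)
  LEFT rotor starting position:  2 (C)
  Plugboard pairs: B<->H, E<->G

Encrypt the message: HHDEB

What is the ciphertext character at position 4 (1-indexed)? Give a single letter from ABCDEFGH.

Char 1 ('H'): step: R->7, L=2; H->plug->B->R->G->L->F->refl->G->L'->A->R'->E->plug->G
Char 2 ('H'): step: R->0, L->3 (L advanced); H->plug->B->R->B->L->G->refl->F->L'->H->R'->D->plug->D
Char 3 ('D'): step: R->1, L=3; D->plug->D->R->B->L->G->refl->F->L'->H->R'->G->plug->E
Char 4 ('E'): step: R->2, L=3; E->plug->G->R->D->L->C->refl->D->L'->E->R'->D->plug->D

D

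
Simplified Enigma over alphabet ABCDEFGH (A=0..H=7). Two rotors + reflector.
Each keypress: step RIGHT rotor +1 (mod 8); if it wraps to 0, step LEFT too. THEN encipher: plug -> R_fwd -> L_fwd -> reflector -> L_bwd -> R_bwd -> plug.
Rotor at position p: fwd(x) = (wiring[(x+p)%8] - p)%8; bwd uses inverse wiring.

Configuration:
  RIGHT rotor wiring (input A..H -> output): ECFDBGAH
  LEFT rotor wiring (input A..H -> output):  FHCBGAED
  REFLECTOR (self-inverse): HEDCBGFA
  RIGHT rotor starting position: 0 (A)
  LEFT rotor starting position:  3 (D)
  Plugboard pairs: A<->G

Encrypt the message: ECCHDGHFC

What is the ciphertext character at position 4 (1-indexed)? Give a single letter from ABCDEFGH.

Char 1 ('E'): step: R->1, L=3; E->plug->E->R->F->L->C->refl->D->L'->B->R'->A->plug->G
Char 2 ('C'): step: R->2, L=3; C->plug->C->R->H->L->H->refl->A->L'->E->R'->D->plug->D
Char 3 ('C'): step: R->3, L=3; C->plug->C->R->D->L->B->refl->E->L'->G->R'->B->plug->B
Char 4 ('H'): step: R->4, L=3; H->plug->H->R->H->L->H->refl->A->L'->E->R'->C->plug->C

C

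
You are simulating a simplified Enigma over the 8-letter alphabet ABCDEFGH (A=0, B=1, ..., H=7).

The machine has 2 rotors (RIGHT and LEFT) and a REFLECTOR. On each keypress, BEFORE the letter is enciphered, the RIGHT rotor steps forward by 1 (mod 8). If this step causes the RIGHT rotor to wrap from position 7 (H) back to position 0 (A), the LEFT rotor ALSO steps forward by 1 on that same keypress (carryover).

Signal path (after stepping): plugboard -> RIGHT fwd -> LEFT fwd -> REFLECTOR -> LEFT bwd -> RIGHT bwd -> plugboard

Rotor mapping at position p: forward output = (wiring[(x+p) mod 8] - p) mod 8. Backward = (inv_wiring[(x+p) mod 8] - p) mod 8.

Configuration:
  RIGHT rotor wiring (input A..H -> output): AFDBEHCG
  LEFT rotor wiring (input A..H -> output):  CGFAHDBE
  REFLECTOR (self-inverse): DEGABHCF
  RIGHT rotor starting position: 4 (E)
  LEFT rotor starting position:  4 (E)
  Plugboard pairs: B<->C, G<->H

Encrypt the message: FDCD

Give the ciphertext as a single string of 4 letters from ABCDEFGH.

Char 1 ('F'): step: R->5, L=4; F->plug->F->R->G->L->B->refl->E->L'->H->R'->H->plug->G
Char 2 ('D'): step: R->6, L=4; D->plug->D->R->H->L->E->refl->B->L'->G->R'->G->plug->H
Char 3 ('C'): step: R->7, L=4; C->plug->B->R->B->L->H->refl->F->L'->C->R'->E->plug->E
Char 4 ('D'): step: R->0, L->5 (L advanced); D->plug->D->R->B->L->E->refl->B->L'->E->R'->E->plug->E

Answer: GHEE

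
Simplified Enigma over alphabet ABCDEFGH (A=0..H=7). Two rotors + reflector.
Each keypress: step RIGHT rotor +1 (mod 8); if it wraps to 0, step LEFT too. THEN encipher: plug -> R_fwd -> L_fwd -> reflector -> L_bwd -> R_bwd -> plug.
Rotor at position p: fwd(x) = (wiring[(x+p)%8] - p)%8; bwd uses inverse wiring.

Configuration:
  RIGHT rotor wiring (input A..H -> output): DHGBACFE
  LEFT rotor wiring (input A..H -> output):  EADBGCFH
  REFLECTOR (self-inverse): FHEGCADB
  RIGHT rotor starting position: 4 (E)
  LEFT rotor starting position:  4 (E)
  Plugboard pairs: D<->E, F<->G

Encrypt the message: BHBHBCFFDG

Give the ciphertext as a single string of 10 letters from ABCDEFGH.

Answer: AAEFGGBBEA

Derivation:
Char 1 ('B'): step: R->5, L=4; B->plug->B->R->A->L->C->refl->E->L'->F->R'->A->plug->A
Char 2 ('H'): step: R->6, L=4; H->plug->H->R->E->L->A->refl->F->L'->H->R'->A->plug->A
Char 3 ('B'): step: R->7, L=4; B->plug->B->R->E->L->A->refl->F->L'->H->R'->D->plug->E
Char 4 ('H'): step: R->0, L->5 (L advanced); H->plug->H->R->E->L->D->refl->G->L'->F->R'->G->plug->F
Char 5 ('B'): step: R->1, L=5; B->plug->B->R->F->L->G->refl->D->L'->E->R'->F->plug->G
Char 6 ('C'): step: R->2, L=5; C->plug->C->R->G->L->E->refl->C->L'->C->R'->F->plug->G
Char 7 ('F'): step: R->3, L=5; F->plug->G->R->E->L->D->refl->G->L'->F->R'->B->plug->B
Char 8 ('F'): step: R->4, L=5; F->plug->G->R->C->L->C->refl->E->L'->G->R'->B->plug->B
Char 9 ('D'): step: R->5, L=5; D->plug->E->R->C->L->C->refl->E->L'->G->R'->D->plug->E
Char 10 ('G'): step: R->6, L=5; G->plug->F->R->D->L->H->refl->B->L'->H->R'->A->plug->A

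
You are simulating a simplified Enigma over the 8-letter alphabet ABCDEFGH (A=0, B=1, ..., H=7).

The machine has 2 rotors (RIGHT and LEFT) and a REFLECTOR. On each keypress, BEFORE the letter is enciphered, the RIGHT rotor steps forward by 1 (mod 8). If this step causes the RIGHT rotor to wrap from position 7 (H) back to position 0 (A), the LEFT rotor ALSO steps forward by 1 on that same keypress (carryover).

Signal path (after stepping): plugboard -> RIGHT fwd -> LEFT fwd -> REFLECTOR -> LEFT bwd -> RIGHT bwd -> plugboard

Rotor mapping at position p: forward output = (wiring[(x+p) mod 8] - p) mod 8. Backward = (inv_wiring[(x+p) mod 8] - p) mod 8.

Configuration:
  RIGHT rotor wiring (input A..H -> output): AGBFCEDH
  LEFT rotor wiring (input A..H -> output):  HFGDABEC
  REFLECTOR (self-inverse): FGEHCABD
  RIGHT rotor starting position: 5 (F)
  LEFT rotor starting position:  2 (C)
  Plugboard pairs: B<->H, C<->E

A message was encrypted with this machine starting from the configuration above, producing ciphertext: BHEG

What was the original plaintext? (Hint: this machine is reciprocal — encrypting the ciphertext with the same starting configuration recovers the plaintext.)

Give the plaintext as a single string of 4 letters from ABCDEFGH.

Answer: ADAA

Derivation:
Char 1 ('B'): step: R->6, L=2; B->plug->H->R->G->L->F->refl->A->L'->F->R'->A->plug->A
Char 2 ('H'): step: R->7, L=2; H->plug->B->R->B->L->B->refl->G->L'->C->R'->D->plug->D
Char 3 ('E'): step: R->0, L->3 (L advanced); E->plug->C->R->B->L->F->refl->A->L'->A->R'->A->plug->A
Char 4 ('G'): step: R->1, L=3; G->plug->G->R->G->L->C->refl->E->L'->F->R'->A->plug->A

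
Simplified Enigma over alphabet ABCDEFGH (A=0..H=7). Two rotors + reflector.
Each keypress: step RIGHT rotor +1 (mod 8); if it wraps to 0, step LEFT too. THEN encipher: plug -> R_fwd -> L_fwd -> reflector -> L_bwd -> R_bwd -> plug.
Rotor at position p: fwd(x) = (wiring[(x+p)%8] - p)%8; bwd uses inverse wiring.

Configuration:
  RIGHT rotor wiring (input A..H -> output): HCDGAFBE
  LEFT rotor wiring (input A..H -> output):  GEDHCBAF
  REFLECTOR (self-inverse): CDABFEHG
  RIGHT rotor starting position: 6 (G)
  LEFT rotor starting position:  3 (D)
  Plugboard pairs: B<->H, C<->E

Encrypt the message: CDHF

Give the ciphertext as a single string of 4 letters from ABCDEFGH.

Char 1 ('C'): step: R->7, L=3; C->plug->E->R->H->L->A->refl->C->L'->E->R'->D->plug->D
Char 2 ('D'): step: R->0, L->4 (L advanced); D->plug->D->R->G->L->H->refl->G->L'->A->R'->E->plug->C
Char 3 ('H'): step: R->1, L=4; H->plug->B->R->C->L->E->refl->F->L'->B->R'->A->plug->A
Char 4 ('F'): step: R->2, L=4; F->plug->F->R->C->L->E->refl->F->L'->B->R'->A->plug->A

Answer: DCAA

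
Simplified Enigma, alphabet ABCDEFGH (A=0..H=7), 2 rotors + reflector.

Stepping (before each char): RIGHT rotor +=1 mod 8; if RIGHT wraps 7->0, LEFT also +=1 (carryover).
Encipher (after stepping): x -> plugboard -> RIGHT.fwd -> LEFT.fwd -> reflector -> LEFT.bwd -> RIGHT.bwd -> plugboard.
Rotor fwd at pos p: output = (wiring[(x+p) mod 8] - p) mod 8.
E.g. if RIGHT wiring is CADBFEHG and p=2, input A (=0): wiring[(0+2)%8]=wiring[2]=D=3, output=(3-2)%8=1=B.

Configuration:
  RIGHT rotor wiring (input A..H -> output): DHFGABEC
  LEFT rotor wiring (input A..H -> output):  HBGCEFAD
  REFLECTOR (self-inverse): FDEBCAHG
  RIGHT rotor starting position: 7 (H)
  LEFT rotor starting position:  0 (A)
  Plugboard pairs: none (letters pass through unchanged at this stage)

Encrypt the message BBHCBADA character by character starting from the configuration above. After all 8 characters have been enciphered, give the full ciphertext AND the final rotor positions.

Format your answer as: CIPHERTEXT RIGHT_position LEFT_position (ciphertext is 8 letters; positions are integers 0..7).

Answer: CADGEDFG 7 1

Derivation:
Char 1 ('B'): step: R->0, L->1 (L advanced); B->plug->B->R->H->L->G->refl->H->L'->F->R'->C->plug->C
Char 2 ('B'): step: R->1, L=1; B->plug->B->R->E->L->E->refl->C->L'->G->R'->A->plug->A
Char 3 ('H'): step: R->2, L=1; H->plug->H->R->F->L->H->refl->G->L'->H->R'->D->plug->D
Char 4 ('C'): step: R->3, L=1; C->plug->C->R->G->L->C->refl->E->L'->E->R'->G->plug->G
Char 5 ('B'): step: R->4, L=1; B->plug->B->R->F->L->H->refl->G->L'->H->R'->E->plug->E
Char 6 ('A'): step: R->5, L=1; A->plug->A->R->E->L->E->refl->C->L'->G->R'->D->plug->D
Char 7 ('D'): step: R->6, L=1; D->plug->D->R->B->L->F->refl->A->L'->A->R'->F->plug->F
Char 8 ('A'): step: R->7, L=1; A->plug->A->R->D->L->D->refl->B->L'->C->R'->G->plug->G
Final: ciphertext=CADGEDFG, RIGHT=7, LEFT=1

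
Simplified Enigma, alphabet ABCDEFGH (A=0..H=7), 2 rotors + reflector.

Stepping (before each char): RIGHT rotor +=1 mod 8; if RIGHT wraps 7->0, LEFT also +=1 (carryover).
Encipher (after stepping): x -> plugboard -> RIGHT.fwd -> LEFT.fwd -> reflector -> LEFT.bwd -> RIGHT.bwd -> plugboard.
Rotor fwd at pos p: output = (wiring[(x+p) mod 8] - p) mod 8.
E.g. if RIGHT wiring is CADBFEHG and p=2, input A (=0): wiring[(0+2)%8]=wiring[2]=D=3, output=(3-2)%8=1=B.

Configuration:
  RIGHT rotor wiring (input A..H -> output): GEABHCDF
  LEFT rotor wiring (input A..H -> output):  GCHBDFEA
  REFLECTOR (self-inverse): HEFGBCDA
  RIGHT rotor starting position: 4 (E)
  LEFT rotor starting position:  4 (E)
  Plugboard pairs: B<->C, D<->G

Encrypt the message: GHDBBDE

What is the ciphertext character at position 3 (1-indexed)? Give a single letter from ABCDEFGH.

Char 1 ('G'): step: R->5, L=4; G->plug->D->R->B->L->B->refl->E->L'->D->R'->F->plug->F
Char 2 ('H'): step: R->6, L=4; H->plug->H->R->E->L->C->refl->F->L'->H->R'->B->plug->C
Char 3 ('D'): step: R->7, L=4; D->plug->G->R->D->L->E->refl->B->L'->B->R'->D->plug->G

G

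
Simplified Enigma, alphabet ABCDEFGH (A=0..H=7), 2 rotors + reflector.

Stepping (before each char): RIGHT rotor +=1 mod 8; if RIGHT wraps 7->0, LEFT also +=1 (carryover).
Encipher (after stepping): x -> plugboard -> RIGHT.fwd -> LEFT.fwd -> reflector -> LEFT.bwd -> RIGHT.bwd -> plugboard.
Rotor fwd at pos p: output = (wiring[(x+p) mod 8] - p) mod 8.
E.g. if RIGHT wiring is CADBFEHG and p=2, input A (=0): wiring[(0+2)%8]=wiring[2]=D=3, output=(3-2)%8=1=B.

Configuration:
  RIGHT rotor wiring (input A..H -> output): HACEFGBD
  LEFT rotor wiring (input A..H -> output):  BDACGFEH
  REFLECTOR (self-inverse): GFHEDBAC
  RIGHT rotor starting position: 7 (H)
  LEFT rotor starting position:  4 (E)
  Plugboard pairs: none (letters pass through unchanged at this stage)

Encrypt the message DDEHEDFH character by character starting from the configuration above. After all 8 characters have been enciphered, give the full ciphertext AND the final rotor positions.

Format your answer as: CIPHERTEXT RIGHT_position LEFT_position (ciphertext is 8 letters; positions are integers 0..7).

Answer: BFHDCAGC 7 5

Derivation:
Char 1 ('D'): step: R->0, L->5 (L advanced); D->plug->D->R->E->L->G->refl->A->L'->A->R'->B->plug->B
Char 2 ('D'): step: R->1, L=5; D->plug->D->R->E->L->G->refl->A->L'->A->R'->F->plug->F
Char 3 ('E'): step: R->2, L=5; E->plug->E->R->H->L->B->refl->F->L'->G->R'->H->plug->H
Char 4 ('H'): step: R->3, L=5; H->plug->H->R->H->L->B->refl->F->L'->G->R'->D->plug->D
Char 5 ('E'): step: R->4, L=5; E->plug->E->R->D->L->E->refl->D->L'->F->R'->C->plug->C
Char 6 ('D'): step: R->5, L=5; D->plug->D->R->C->L->C->refl->H->L'->B->R'->A->plug->A
Char 7 ('F'): step: R->6, L=5; F->plug->F->R->G->L->F->refl->B->L'->H->R'->G->plug->G
Char 8 ('H'): step: R->7, L=5; H->plug->H->R->C->L->C->refl->H->L'->B->R'->C->plug->C
Final: ciphertext=BFHDCAGC, RIGHT=7, LEFT=5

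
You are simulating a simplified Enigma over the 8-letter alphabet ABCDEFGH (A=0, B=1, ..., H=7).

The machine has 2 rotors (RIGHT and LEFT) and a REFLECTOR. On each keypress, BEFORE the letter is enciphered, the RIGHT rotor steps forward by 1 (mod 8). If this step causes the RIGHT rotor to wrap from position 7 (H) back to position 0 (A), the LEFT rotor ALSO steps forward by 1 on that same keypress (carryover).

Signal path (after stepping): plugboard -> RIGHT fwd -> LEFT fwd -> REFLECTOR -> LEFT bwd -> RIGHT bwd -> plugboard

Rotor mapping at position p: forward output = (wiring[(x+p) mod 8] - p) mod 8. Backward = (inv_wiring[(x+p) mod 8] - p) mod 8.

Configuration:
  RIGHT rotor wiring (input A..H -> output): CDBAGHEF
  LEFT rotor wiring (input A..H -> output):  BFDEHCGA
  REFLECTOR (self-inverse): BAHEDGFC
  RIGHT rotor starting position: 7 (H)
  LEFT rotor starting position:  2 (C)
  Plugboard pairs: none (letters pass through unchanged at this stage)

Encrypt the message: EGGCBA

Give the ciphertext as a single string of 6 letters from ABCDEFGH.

Char 1 ('E'): step: R->0, L->3 (L advanced); E->plug->E->R->G->L->C->refl->H->L'->C->R'->A->plug->A
Char 2 ('G'): step: R->1, L=3; G->plug->G->R->E->L->F->refl->G->L'->F->R'->D->plug->D
Char 3 ('G'): step: R->2, L=3; G->plug->G->R->A->L->B->refl->A->L'->H->R'->A->plug->A
Char 4 ('C'): step: R->3, L=3; C->plug->C->R->E->L->F->refl->G->L'->F->R'->A->plug->A
Char 5 ('B'): step: R->4, L=3; B->plug->B->R->D->L->D->refl->E->L'->B->R'->D->plug->D
Char 6 ('A'): step: R->5, L=3; A->plug->A->R->C->L->H->refl->C->L'->G->R'->E->plug->E

Answer: ADAADE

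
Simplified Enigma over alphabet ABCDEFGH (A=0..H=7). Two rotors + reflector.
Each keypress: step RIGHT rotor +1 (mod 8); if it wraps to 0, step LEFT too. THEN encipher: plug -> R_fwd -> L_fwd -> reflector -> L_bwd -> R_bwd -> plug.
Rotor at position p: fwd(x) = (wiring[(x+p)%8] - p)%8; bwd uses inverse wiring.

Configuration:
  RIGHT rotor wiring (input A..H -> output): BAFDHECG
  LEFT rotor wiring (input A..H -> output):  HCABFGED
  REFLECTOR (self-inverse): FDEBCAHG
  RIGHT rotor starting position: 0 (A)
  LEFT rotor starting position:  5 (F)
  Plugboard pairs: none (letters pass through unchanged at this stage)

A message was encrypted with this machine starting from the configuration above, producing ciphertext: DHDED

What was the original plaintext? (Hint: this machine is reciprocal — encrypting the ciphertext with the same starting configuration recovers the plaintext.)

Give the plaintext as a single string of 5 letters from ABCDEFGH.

Answer: EABBA

Derivation:
Char 1 ('D'): step: R->1, L=5; D->plug->D->R->G->L->E->refl->C->L'->D->R'->E->plug->E
Char 2 ('H'): step: R->2, L=5; H->plug->H->R->G->L->E->refl->C->L'->D->R'->A->plug->A
Char 3 ('D'): step: R->3, L=5; D->plug->D->R->H->L->A->refl->F->L'->E->R'->B->plug->B
Char 4 ('E'): step: R->4, L=5; E->plug->E->R->F->L->D->refl->B->L'->A->R'->B->plug->B
Char 5 ('D'): step: R->5, L=5; D->plug->D->R->E->L->F->refl->A->L'->H->R'->A->plug->A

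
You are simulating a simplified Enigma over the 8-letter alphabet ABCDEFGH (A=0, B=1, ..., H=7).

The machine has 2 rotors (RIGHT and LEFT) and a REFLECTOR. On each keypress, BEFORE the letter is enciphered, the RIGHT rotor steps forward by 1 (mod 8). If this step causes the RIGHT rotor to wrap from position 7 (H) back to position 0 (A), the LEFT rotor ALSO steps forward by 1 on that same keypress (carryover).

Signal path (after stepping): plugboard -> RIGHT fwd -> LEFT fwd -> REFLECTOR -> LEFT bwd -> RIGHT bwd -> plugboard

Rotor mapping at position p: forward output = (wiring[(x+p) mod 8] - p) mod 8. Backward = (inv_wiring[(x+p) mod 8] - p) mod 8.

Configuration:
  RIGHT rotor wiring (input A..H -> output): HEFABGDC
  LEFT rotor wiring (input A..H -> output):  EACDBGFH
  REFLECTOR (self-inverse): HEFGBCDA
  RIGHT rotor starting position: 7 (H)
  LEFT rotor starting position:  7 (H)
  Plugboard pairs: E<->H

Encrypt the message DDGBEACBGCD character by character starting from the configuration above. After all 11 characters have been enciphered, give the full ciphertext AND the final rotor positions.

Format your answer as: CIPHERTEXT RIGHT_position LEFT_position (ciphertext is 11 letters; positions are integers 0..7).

Answer: BBAEFHHEDEE 2 1

Derivation:
Char 1 ('D'): step: R->0, L->0 (L advanced); D->plug->D->R->A->L->E->refl->B->L'->E->R'->B->plug->B
Char 2 ('D'): step: R->1, L=0; D->plug->D->R->A->L->E->refl->B->L'->E->R'->B->plug->B
Char 3 ('G'): step: R->2, L=0; G->plug->G->R->F->L->G->refl->D->L'->D->R'->A->plug->A
Char 4 ('B'): step: R->3, L=0; B->plug->B->R->G->L->F->refl->C->L'->C->R'->H->plug->E
Char 5 ('E'): step: R->4, L=0; E->plug->H->R->E->L->B->refl->E->L'->A->R'->F->plug->F
Char 6 ('A'): step: R->5, L=0; A->plug->A->R->B->L->A->refl->H->L'->H->R'->E->plug->H
Char 7 ('C'): step: R->6, L=0; C->plug->C->R->B->L->A->refl->H->L'->H->R'->E->plug->H
Char 8 ('B'): step: R->7, L=0; B->plug->B->R->A->L->E->refl->B->L'->E->R'->H->plug->E
Char 9 ('G'): step: R->0, L->1 (L advanced); G->plug->G->R->D->L->A->refl->H->L'->A->R'->D->plug->D
Char 10 ('C'): step: R->1, L=1; C->plug->C->R->H->L->D->refl->G->L'->G->R'->H->plug->E
Char 11 ('D'): step: R->2, L=1; D->plug->D->R->E->L->F->refl->C->L'->C->R'->H->plug->E
Final: ciphertext=BBAEFHHEDEE, RIGHT=2, LEFT=1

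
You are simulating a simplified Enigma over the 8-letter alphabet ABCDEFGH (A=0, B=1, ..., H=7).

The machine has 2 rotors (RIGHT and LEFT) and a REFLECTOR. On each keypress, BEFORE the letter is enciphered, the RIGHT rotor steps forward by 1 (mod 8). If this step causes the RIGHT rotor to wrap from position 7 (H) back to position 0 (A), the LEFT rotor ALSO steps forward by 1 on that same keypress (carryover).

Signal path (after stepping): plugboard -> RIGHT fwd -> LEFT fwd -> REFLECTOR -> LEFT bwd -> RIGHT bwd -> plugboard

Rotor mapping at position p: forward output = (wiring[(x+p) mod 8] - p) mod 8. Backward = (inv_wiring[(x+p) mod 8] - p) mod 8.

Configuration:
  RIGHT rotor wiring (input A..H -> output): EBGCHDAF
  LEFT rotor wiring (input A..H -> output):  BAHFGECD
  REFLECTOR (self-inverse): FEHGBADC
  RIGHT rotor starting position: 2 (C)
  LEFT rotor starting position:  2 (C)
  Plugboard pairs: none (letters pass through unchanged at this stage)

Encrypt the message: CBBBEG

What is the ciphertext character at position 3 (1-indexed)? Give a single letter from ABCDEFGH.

Char 1 ('C'): step: R->3, L=2; C->plug->C->R->A->L->F->refl->A->L'->E->R'->B->plug->B
Char 2 ('B'): step: R->4, L=2; B->plug->B->R->H->L->G->refl->D->L'->B->R'->D->plug->D
Char 3 ('B'): step: R->5, L=2; B->plug->B->R->D->L->C->refl->H->L'->G->R'->A->plug->A

A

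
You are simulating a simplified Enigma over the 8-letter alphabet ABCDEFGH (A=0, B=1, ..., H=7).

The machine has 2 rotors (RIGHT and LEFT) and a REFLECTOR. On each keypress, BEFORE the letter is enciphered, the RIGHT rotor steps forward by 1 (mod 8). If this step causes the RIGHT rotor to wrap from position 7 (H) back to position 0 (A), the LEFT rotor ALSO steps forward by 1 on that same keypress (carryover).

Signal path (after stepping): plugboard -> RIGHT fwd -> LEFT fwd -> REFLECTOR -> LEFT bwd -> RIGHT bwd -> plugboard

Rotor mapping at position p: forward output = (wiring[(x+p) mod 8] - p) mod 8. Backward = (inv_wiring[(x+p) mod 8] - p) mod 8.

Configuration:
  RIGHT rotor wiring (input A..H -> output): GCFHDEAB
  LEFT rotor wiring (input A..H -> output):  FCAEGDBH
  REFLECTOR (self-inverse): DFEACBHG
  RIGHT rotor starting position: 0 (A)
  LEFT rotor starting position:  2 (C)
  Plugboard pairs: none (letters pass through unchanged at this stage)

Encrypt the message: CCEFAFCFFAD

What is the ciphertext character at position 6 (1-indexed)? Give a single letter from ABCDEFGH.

Char 1 ('C'): step: R->1, L=2; C->plug->C->R->G->L->D->refl->A->L'->H->R'->F->plug->F
Char 2 ('C'): step: R->2, L=2; C->plug->C->R->B->L->C->refl->E->L'->C->R'->D->plug->D
Char 3 ('E'): step: R->3, L=2; E->plug->E->R->G->L->D->refl->A->L'->H->R'->G->plug->G
Char 4 ('F'): step: R->4, L=2; F->plug->F->R->G->L->D->refl->A->L'->H->R'->A->plug->A
Char 5 ('A'): step: R->5, L=2; A->plug->A->R->H->L->A->refl->D->L'->G->R'->H->plug->H
Char 6 ('F'): step: R->6, L=2; F->plug->F->R->B->L->C->refl->E->L'->C->R'->A->plug->A

A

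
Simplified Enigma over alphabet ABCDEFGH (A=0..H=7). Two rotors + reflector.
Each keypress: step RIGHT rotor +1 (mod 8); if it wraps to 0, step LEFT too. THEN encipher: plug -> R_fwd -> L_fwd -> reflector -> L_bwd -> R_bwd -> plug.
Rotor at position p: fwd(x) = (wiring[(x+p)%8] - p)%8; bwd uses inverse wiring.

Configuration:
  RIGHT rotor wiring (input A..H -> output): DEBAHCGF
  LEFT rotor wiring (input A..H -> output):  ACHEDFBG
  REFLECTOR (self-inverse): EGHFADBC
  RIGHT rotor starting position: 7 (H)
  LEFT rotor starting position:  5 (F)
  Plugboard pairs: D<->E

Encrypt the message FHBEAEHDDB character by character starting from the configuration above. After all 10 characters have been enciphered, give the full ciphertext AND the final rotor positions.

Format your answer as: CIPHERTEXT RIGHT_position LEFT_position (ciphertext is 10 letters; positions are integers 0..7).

Char 1 ('F'): step: R->0, L->6 (L advanced); F->plug->F->R->C->L->C->refl->H->L'->H->R'->E->plug->D
Char 2 ('H'): step: R->1, L=6; H->plug->H->R->C->L->C->refl->H->L'->H->R'->C->plug->C
Char 3 ('B'): step: R->2, L=6; B->plug->B->R->G->L->F->refl->D->L'->A->R'->D->plug->E
Char 4 ('E'): step: R->3, L=6; E->plug->D->R->D->L->E->refl->A->L'->B->R'->G->plug->G
Char 5 ('A'): step: R->4, L=6; A->plug->A->R->D->L->E->refl->A->L'->B->R'->D->plug->E
Char 6 ('E'): step: R->5, L=6; E->plug->D->R->G->L->F->refl->D->L'->A->R'->C->plug->C
Char 7 ('H'): step: R->6, L=6; H->plug->H->R->E->L->B->refl->G->L'->F->R'->C->plug->C
Char 8 ('D'): step: R->7, L=6; D->plug->E->R->B->L->A->refl->E->L'->D->R'->G->plug->G
Char 9 ('D'): step: R->0, L->7 (L advanced); D->plug->E->R->H->L->C->refl->H->L'->A->R'->D->plug->E
Char 10 ('B'): step: R->1, L=7; B->plug->B->R->A->L->H->refl->C->L'->H->R'->C->plug->C
Final: ciphertext=DCEGECCGEC, RIGHT=1, LEFT=7

Answer: DCEGECCGEC 1 7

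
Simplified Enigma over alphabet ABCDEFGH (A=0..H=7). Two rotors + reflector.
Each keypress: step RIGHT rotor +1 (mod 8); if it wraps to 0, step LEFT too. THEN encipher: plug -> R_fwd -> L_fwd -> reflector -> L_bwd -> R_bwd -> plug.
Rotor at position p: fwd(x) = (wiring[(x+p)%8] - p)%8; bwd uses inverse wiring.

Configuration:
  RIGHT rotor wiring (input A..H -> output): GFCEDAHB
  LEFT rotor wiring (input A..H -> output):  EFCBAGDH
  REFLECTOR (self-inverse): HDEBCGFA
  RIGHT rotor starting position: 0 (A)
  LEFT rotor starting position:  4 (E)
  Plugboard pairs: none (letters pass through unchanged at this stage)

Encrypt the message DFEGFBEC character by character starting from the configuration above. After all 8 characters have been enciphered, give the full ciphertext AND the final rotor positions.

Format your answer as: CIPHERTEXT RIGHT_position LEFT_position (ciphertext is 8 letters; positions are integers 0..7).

Answer: ADHAAGDA 0 5

Derivation:
Char 1 ('D'): step: R->1, L=4; D->plug->D->R->C->L->H->refl->A->L'->E->R'->A->plug->A
Char 2 ('F'): step: R->2, L=4; F->plug->F->R->H->L->F->refl->G->L'->G->R'->D->plug->D
Char 3 ('E'): step: R->3, L=4; E->plug->E->R->G->L->G->refl->F->L'->H->R'->H->plug->H
Char 4 ('G'): step: R->4, L=4; G->plug->G->R->G->L->G->refl->F->L'->H->R'->A->plug->A
Char 5 ('F'): step: R->5, L=4; F->plug->F->R->F->L->B->refl->D->L'->D->R'->A->plug->A
Char 6 ('B'): step: R->6, L=4; B->plug->B->R->D->L->D->refl->B->L'->F->R'->G->plug->G
Char 7 ('E'): step: R->7, L=4; E->plug->E->R->F->L->B->refl->D->L'->D->R'->D->plug->D
Char 8 ('C'): step: R->0, L->5 (L advanced); C->plug->C->R->C->L->C->refl->E->L'->G->R'->A->plug->A
Final: ciphertext=ADHAAGDA, RIGHT=0, LEFT=5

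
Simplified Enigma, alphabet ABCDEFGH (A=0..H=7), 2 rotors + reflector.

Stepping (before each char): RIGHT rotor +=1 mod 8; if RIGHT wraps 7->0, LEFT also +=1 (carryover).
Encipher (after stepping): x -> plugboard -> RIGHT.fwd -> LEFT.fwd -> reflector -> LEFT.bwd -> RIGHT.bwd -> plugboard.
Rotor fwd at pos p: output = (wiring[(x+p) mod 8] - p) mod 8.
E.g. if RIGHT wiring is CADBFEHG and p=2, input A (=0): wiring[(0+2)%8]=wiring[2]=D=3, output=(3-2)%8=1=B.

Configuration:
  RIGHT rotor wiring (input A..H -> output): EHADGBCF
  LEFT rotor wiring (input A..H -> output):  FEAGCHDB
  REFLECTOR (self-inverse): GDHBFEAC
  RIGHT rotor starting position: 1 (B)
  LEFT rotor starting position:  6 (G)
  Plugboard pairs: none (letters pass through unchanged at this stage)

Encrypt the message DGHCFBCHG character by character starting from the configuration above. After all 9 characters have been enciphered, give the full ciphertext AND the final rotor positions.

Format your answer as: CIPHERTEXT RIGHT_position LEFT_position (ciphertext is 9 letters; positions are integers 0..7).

Char 1 ('D'): step: R->2, L=6; D->plug->D->R->H->L->B->refl->D->L'->B->R'->B->plug->B
Char 2 ('G'): step: R->3, L=6; G->plug->G->R->E->L->C->refl->H->L'->C->R'->E->plug->E
Char 3 ('H'): step: R->4, L=6; H->plug->H->R->H->L->B->refl->D->L'->B->R'->D->plug->D
Char 4 ('C'): step: R->5, L=6; C->plug->C->R->A->L->F->refl->E->L'->G->R'->G->plug->G
Char 5 ('F'): step: R->6, L=6; F->plug->F->R->F->L->A->refl->G->L'->D->R'->H->plug->H
Char 6 ('B'): step: R->7, L=6; B->plug->B->R->F->L->A->refl->G->L'->D->R'->H->plug->H
Char 7 ('C'): step: R->0, L->7 (L advanced); C->plug->C->R->A->L->C->refl->H->L'->E->R'->A->plug->A
Char 8 ('H'): step: R->1, L=7; H->plug->H->R->D->L->B->refl->D->L'->F->R'->D->plug->D
Char 9 ('G'): step: R->2, L=7; G->plug->G->R->C->L->F->refl->E->L'->H->R'->D->plug->D
Final: ciphertext=BEDGHHADD, RIGHT=2, LEFT=7

Answer: BEDGHHADD 2 7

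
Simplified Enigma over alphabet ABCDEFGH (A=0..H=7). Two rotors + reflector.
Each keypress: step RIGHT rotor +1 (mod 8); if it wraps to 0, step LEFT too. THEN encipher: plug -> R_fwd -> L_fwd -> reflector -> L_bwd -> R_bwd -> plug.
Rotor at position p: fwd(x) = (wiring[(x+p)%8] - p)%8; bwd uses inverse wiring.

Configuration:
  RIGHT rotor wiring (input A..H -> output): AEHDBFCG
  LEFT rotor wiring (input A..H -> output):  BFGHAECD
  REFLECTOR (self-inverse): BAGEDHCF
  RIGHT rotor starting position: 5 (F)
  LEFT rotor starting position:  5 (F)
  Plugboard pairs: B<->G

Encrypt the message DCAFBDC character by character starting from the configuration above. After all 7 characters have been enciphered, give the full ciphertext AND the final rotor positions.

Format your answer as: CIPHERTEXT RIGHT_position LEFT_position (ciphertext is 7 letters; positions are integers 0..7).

Char 1 ('D'): step: R->6, L=5; D->plug->D->R->G->L->C->refl->G->L'->C->R'->C->plug->C
Char 2 ('C'): step: R->7, L=5; C->plug->C->R->F->L->B->refl->A->L'->E->R'->E->plug->E
Char 3 ('A'): step: R->0, L->6 (L advanced); A->plug->A->R->A->L->E->refl->D->L'->C->R'->G->plug->B
Char 4 ('F'): step: R->1, L=6; F->plug->F->R->B->L->F->refl->H->L'->D->R'->A->plug->A
Char 5 ('B'): step: R->2, L=6; B->plug->G->R->G->L->C->refl->G->L'->H->R'->C->plug->C
Char 6 ('D'): step: R->3, L=6; D->plug->D->R->H->L->G->refl->C->L'->G->R'->B->plug->G
Char 7 ('C'): step: R->4, L=6; C->plug->C->R->G->L->C->refl->G->L'->H->R'->H->plug->H
Final: ciphertext=CEBACGH, RIGHT=4, LEFT=6

Answer: CEBACGH 4 6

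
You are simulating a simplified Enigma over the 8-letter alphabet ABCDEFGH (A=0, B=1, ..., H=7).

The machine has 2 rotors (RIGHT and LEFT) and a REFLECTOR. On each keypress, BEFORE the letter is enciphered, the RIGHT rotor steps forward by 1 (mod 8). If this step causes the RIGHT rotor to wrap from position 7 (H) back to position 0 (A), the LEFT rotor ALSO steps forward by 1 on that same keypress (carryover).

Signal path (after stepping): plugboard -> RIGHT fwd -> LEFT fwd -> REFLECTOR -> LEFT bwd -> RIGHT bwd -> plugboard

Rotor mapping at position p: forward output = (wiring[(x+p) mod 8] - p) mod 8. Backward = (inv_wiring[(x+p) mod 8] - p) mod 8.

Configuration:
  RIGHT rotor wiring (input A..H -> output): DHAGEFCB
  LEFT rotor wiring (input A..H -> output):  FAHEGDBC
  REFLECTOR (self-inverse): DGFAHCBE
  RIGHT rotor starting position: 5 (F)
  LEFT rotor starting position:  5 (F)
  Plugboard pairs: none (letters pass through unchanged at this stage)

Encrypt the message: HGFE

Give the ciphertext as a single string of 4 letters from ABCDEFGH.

Char 1 ('H'): step: R->6, L=5; H->plug->H->R->H->L->B->refl->G->L'->A->R'->F->plug->F
Char 2 ('G'): step: R->7, L=5; G->plug->G->R->G->L->H->refl->E->L'->B->R'->D->plug->D
Char 3 ('F'): step: R->0, L->6 (L advanced); F->plug->F->R->F->L->G->refl->B->L'->E->R'->E->plug->E
Char 4 ('E'): step: R->1, L=6; E->plug->E->R->E->L->B->refl->G->L'->F->R'->C->plug->C

Answer: FDEC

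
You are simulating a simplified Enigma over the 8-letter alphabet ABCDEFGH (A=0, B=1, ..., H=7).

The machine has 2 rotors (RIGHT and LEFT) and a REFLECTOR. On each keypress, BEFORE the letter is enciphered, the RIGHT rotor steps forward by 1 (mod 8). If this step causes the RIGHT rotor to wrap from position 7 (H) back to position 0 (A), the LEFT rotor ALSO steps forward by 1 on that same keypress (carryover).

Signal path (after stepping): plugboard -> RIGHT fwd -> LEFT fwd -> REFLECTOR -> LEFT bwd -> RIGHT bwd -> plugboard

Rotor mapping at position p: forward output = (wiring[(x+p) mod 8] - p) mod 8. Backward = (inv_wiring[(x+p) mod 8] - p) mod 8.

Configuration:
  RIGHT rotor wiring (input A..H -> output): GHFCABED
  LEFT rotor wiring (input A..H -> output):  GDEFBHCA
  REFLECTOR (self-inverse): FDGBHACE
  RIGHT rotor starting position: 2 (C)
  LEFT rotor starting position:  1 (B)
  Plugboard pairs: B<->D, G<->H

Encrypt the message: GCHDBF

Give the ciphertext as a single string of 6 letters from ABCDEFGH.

Answer: CABBHD

Derivation:
Char 1 ('G'): step: R->3, L=1; G->plug->H->R->C->L->E->refl->H->L'->G->R'->C->plug->C
Char 2 ('C'): step: R->4, L=1; C->plug->C->R->A->L->C->refl->G->L'->E->R'->A->plug->A
Char 3 ('H'): step: R->5, L=1; H->plug->G->R->F->L->B->refl->D->L'->B->R'->D->plug->B
Char 4 ('D'): step: R->6, L=1; D->plug->B->R->F->L->B->refl->D->L'->B->R'->D->plug->B
Char 5 ('B'): step: R->7, L=1; B->plug->D->R->G->L->H->refl->E->L'->C->R'->G->plug->H
Char 6 ('F'): step: R->0, L->2 (L advanced); F->plug->F->R->B->L->D->refl->B->L'->H->R'->B->plug->D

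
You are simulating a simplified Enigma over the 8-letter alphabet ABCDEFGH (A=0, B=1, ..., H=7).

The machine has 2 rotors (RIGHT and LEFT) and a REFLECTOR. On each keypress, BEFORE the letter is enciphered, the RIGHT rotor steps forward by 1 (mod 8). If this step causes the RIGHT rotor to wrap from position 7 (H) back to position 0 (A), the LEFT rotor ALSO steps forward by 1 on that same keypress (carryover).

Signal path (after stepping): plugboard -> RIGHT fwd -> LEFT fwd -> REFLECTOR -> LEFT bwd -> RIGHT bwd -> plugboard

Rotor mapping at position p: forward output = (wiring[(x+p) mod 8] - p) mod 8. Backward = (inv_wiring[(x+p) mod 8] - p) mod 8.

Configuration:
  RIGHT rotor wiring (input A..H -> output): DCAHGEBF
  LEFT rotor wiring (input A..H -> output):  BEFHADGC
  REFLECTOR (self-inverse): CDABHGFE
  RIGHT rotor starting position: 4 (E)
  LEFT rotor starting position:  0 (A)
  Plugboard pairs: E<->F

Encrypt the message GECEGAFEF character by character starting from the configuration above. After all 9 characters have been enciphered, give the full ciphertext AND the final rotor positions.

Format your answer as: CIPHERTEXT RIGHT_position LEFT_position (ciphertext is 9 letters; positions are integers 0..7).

Answer: DADDBHHBG 5 1

Derivation:
Char 1 ('G'): step: R->5, L=0; G->plug->G->R->C->L->F->refl->G->L'->G->R'->D->plug->D
Char 2 ('E'): step: R->6, L=0; E->plug->F->R->B->L->E->refl->H->L'->D->R'->A->plug->A
Char 3 ('C'): step: R->7, L=0; C->plug->C->R->D->L->H->refl->E->L'->B->R'->D->plug->D
Char 4 ('E'): step: R->0, L->1 (L advanced); E->plug->F->R->E->L->C->refl->A->L'->H->R'->D->plug->D
Char 5 ('G'): step: R->1, L=1; G->plug->G->R->E->L->C->refl->A->L'->H->R'->B->plug->B
Char 6 ('A'): step: R->2, L=1; A->plug->A->R->G->L->B->refl->D->L'->A->R'->H->plug->H
Char 7 ('F'): step: R->3, L=1; F->plug->E->R->C->L->G->refl->F->L'->F->R'->H->plug->H
Char 8 ('E'): step: R->4, L=1; E->plug->F->R->G->L->B->refl->D->L'->A->R'->B->plug->B
Char 9 ('F'): step: R->5, L=1; F->plug->E->R->F->L->F->refl->G->L'->C->R'->G->plug->G
Final: ciphertext=DADDBHHBG, RIGHT=5, LEFT=1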